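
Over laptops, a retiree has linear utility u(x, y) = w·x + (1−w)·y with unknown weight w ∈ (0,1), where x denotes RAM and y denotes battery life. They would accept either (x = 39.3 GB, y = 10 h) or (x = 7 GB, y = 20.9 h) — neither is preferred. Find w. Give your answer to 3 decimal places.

Equating utilities: w·39.3 + (1−w)·10 = w·7 + (1−w)·20.9.
w·(39.3−7) = (1−w)·(20.9−10), i.e. w·32.3 = (1−w)·10.9.
So w/(1−w) = 10.9/32.3 = 0.3375, giving w = 10.9/(32.3+10.9) = 0.252.

w = 0.252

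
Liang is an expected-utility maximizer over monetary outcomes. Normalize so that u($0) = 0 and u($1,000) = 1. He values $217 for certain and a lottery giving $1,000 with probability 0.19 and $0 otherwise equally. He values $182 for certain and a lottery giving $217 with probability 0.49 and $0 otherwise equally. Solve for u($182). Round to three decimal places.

The first gamble pins u($217): it must equal 0.19·1 + 0.81·0 = 0.19.
Chaining: u($182) = 0.49·0.19 + 0.51·0.00 = 0.0931.

0.093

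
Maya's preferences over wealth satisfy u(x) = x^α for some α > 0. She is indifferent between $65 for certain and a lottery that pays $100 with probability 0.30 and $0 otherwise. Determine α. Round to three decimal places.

The lottery's expected utility is 0.30·u(100) + 0.70·u(0) = 0.30·100^α (since u(0) = 0 for α > 0).
Indifference: 65^α = 0.30·100^α, so (65/100)^α = 0.30.
Taking logs: α·ln(65/100) = ln(0.30), so α = -1.203973 / -0.430783 ≈ 2.795.

α ≈ 2.795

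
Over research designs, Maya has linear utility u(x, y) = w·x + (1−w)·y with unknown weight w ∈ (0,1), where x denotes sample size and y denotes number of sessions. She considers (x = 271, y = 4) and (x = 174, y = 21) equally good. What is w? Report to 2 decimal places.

w = 0.15

u(271,4) = u(174,21) means w·271 + (1−w)·4 = w·174 + (1−w)·21.
Collecting terms: w·97 = (1−w)·17.
The marginal rate of substitution is 17/97, so w = 17/(97+17) = 0.15.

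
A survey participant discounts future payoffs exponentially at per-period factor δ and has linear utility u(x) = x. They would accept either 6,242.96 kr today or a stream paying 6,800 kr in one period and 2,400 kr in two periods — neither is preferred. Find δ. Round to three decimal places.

δ ≈ 0.730

Present value of the stream is 6800·δ + 2400·δ². Indifference gives 6800δ + 2400δ² = 6242.96.
Rearranged: 2400δ² + 6800δ − 6242.96 = 0.
The positive root is δ = [−6800 + √(6800² + 4·2400·6242.96)] / (2·2400) = (−6800 + 10304.000)/4800 ≈ 0.730.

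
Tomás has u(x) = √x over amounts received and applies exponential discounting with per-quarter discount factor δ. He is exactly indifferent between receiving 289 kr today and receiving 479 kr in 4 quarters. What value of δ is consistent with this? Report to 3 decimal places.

Indifference means u(289) = δ^4 · u(479), so δ^4 = u(289)/u(479).
Since u(x) = √x, δ^4 = √(289/479) = 0.77675.
Hence δ = (0.77675)^(1/4) = 0.93879.

δ ≈ 0.939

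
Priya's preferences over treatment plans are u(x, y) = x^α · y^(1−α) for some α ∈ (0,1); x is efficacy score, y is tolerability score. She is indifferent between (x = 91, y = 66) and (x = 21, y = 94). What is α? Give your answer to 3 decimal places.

Set the two utilities equal: 91^α·66^(1−α) = 21^α·94^(1−α).
(91/21)^α = (94/66)^(1−α); take logs: α·ln(91/21) = (1−α)·ln(94/66), i.e. α·1.466337 = (1−α)·0.353640.
Thus α·(1.819977) = 0.353640, so α = 0.353640/1.819977 ≈ 0.194.

α ≈ 0.194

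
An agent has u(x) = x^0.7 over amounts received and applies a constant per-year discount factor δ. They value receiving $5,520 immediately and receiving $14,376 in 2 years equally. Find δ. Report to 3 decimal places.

The payoff in 2 years is discounted by δ^2, so u(5520) = δ^2·u(14376) and δ^2 = u(5520)/u(14376).
Since u(x) = x^0.7, δ^2 = (5520/14376)^0.7 = 0.38397^0.7 = 0.51169.
So δ = 0.51169^(1/2) ≈ 0.715.

δ ≈ 0.715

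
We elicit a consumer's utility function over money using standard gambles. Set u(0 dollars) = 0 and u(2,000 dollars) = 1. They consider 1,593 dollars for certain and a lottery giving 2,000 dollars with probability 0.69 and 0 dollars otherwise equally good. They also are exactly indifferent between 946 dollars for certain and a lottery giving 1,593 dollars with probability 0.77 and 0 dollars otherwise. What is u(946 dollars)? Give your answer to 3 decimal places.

First, u(1,593 dollars) = 0.69·u(2,000 dollars) + 0.31·u(0 dollars) = 0.69.
Then u(946 dollars) = 0.77·u(1,593 dollars) + 0.23·u(0 dollars) = 0.77·0.69 + 0.23·0.00 = 0.5313.

0.531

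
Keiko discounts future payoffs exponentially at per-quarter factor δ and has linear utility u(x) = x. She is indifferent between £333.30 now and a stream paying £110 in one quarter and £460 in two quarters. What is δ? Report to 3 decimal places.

The stream is worth 110δ + 460δ² today, so 110δ + 460δ² = 333.30.
That is, 460δ² + 110δ − 333.30 = 0, a quadratic in δ.
δ = (−110 + √(110² + 4·460·333.30)) / (2·460) = (−110 + √625372.00) / 920 ≈ 0.740.

δ ≈ 0.740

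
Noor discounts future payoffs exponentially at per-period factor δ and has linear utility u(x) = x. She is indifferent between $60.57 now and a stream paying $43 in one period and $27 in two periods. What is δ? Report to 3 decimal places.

δ ≈ 0.900

Present value of the stream is 43·δ + 27·δ². Indifference gives 43δ + 27δ² = 60.57.
So 27δ² + 43δ − 60.57 = 0.
The positive root is δ = [−43 + √(43² + 4·27·60.57)] / (2·27) = (−43 + 91.600)/54 ≈ 0.900.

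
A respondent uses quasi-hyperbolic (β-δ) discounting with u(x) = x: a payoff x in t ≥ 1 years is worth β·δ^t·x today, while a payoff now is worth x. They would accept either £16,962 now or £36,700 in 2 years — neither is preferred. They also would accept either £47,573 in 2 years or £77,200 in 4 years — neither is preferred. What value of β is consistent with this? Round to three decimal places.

β ≈ 0.750

From the later pair, β·δ^2·47573 = β·δ^4·77200; dividing through, δ^2 = 47573/77200 = 0.61623, so δ = 0.78500.
Now use the now-vs-future pair: 16962 = β·δ^2·36700 gives β = 16962/(0.61623·36700) ≈ 0.750.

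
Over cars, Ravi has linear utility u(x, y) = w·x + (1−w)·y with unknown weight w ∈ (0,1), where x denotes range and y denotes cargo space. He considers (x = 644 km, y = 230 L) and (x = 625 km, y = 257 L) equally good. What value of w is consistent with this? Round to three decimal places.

Equating utilities: w·644 + (1−w)·230 = w·625 + (1−w)·257.
Collecting terms: w·19 = (1−w)·27.
So w/(1−w) = 27/19 = 1.4211, giving w = 27/(19+27) = 0.587.

w = 0.587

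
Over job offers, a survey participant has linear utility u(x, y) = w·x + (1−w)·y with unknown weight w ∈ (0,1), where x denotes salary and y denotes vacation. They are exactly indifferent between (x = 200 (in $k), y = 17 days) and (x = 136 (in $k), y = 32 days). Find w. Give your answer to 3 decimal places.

Indifference: w·200 + (1−w)·17 = w·136 + (1−w)·32.
w·(200−136) = (1−w)·(32−17), i.e. w·64 = (1−w)·15.
So w/(1−w) = 15/64 = 0.2344, giving w = 15/(64+15) = 0.190.

w = 0.190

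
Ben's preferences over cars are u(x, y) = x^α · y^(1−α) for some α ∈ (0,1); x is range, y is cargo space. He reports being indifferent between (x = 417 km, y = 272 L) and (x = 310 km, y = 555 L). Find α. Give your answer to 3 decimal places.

α ≈ 0.706

The Cobb–Douglas utilities coincide, so 417^α·272^(1−α) = 310^α·555^(1−α).
Taking logs: α·ln 417 + (1−α)·ln 272 = α·ln 310 + (1−α)·ln 555, i.e. α·0.296514 = (1−α)·0.713166.
With A = 0.296514 and B = 0.713166: α·A = (1−α)·B, so α = B/(A+B) = 0.713166/1.009680 ≈ 0.706.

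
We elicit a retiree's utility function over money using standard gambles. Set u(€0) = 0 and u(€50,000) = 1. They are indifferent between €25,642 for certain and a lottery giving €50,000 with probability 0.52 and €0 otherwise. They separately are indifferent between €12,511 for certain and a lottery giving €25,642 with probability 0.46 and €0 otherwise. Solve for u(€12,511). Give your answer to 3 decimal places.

First, u(€25,642) = 0.52·u(€50,000) + 0.48·u(€0) = 0.52.
Then u(€12,511) = 0.46·u(€25,642) + 0.54·u(€0) = 0.46·0.52 + 0.54·0.00 = 0.2392.

0.239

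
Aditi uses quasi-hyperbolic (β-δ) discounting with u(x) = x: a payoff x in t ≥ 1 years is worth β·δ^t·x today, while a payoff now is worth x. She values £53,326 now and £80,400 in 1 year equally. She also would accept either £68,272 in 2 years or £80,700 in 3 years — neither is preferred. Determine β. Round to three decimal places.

β ≈ 0.784

Both payoffs in the second observation are in the future, so β drops out: δ^2·68272 = δ^3·80700 ⇒ δ = 68272/80700 = 0.84600.
The first indifference: 53326 = β·δ·80400, so β = 53326/(δ·80400) = 53326/(0.84600·80400) ≈ 0.784.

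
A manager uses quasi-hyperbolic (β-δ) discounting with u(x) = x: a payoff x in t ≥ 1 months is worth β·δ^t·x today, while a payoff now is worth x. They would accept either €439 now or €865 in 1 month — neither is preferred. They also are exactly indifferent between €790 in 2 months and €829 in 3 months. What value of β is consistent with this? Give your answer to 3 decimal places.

The second indifference involves only future payoffs, so β cancels: β·δ^2·790 = β·δ^3·829, giving δ = 790/829 = 0.95296.
Now use the now-vs-future pair: 439 = β·δ·865 gives β = 439/(0.95296·865) ≈ 0.533.

β ≈ 0.533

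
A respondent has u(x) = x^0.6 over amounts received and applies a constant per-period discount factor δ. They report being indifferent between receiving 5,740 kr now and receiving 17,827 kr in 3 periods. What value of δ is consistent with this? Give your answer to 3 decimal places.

δ ≈ 0.797

Indifference means u(5740) = δ^3 · u(17827), so δ^3 = u(5740)/u(17827).
With u(x) = x^0.6: δ^3 = 5740^0.6/17827^0.6 = (5740/17827)^0.6 = 0.50664.
So δ = 0.50664^(1/3) ≈ 0.797.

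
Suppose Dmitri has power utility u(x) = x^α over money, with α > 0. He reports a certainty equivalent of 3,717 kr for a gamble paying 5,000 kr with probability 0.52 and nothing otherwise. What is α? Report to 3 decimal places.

α ≈ 2.205

EU(lottery) = 0.52·5000^α + 0.48·0 = 0.52·5000^α.
Equating: 3717^α = 0.52·5000^α, i.e. 0.7434^α = 0.52.
α = ln(0.52) / ln(3717/5000) = -0.653926/-0.296521 ≈ 2.205.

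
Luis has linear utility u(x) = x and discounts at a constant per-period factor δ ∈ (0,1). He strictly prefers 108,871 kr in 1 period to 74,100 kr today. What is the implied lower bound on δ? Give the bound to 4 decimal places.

δ > 0.6806

Under u(x) = x this choice says 74100 < δ·108871.
Dividing through by 108871 gives δ > 0.68062.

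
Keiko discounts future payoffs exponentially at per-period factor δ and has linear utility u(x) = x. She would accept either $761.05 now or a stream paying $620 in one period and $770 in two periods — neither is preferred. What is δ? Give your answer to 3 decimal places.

δ ≈ 0.670

Equating present values: 761.05 = 620δ + 770δ².
That is, 770δ² + 620δ − 761.05 = 0, a quadratic in δ.
δ = (−620 + √(620² + 4·770·761.05)) / (2·770) = (−620 + √2728434.00) / 1540 ≈ 0.670.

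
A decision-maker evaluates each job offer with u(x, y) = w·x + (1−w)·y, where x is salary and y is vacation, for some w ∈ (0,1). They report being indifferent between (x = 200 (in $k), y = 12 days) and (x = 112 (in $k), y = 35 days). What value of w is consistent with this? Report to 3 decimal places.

w = 0.207

u(200,12) = u(112,35) means w·200 + (1−w)·12 = w·112 + (1−w)·35.
Collecting terms: w·88 = (1−w)·23.
Hence w = 23/(88+23) = 23/111 = 0.207.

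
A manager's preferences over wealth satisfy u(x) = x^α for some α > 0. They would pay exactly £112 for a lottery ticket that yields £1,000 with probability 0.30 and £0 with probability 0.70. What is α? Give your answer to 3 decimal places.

EU(lottery) = 0.30·1000^α + 0.70·0 = 0.30·1000^α.
Setting u(112) equal to that: 112^α = 0.30·1000^α ⇒ (112/1000)^α = 0.30.
Taking logs: α·ln(112/1000) = ln(0.30), so α = -1.203973 / -2.189256 ≈ 0.550.

α ≈ 0.550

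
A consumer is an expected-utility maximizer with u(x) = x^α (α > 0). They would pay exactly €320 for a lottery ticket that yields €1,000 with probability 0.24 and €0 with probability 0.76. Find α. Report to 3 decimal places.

Since u(0) = 0, the lottery's EU is 0.24·1000^α.
Setting u(320) equal to that: 320^α = 0.24·1000^α ⇒ (320/1000)^α = 0.24.
Take logs: α = ln 0.24 / ln(320/1000) ≈ 1.25248.

α ≈ 1.252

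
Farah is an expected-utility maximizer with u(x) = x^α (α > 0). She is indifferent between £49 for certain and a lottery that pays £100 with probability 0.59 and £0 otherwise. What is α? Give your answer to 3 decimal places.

α ≈ 0.740

Since u(0) = 0, the lottery's EU is 0.59·100^α.
Indifference: 49^α = 0.59·100^α, so (49/100)^α = 0.59.
Taking logs: α·ln(49/100) = ln(0.59), so α = -0.527633 / -0.713350 ≈ 0.740.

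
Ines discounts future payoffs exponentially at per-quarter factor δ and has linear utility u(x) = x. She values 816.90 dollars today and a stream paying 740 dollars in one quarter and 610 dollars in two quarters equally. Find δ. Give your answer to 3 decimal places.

δ ≈ 0.700

Present value of the stream is 740·δ + 610·δ². Indifference gives 740δ + 610δ² = 816.90.
That is, 610δ² + 740δ − 816.90 = 0, a quadratic in δ.
By the quadratic formula (taking the positive root), δ = (−740 + √2540836.00) / 1220 ≈ 0.700.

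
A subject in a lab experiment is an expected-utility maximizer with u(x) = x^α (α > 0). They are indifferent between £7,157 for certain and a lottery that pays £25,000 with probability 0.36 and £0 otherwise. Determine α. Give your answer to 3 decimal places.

EU(lottery) = 0.36·25000^α + 0.64·0 = 0.36·25000^α.
Equating: 7157^α = 0.36·25000^α, i.e. 0.2863^α = 0.36.
Taking logs: α·ln(7157/25000) = ln(0.36), so α = -1.021651 / -1.250785 ≈ 0.817.

α ≈ 0.817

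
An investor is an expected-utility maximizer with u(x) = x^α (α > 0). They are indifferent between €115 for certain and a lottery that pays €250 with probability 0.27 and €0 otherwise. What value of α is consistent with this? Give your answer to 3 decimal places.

The lottery's expected utility is 0.27·u(250) + 0.73·u(0) = 0.27·250^α (since u(0) = 0 for α > 0).
Setting u(115) equal to that: 115^α = 0.27·250^α ⇒ (115/250)^α = 0.27.
Take logs: α = ln 0.27 / ln(115/250) ≈ 1.68614.

α ≈ 1.686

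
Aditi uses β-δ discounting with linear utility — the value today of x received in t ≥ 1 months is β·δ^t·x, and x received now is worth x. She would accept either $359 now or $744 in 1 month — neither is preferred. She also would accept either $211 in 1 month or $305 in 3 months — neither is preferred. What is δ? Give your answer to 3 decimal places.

Both payoffs in the second observation are in the future, so β drops out: δ^1·211 = δ^3·305 ⇒ δ^2 = 211/305 = 0.69180, so δ = 0.83175.

δ ≈ 0.832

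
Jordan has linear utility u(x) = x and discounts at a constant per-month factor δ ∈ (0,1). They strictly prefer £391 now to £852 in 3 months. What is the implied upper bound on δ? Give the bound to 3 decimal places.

δ < 0.771

Under u(x) = x this choice says 391 > δ^3·852.
Hence δ^3 < 391/852 = 0.45892, and x ↦ x^(1/3) is increasing on (0,∞).
δ < 0.45892^(1/3) = 0.771.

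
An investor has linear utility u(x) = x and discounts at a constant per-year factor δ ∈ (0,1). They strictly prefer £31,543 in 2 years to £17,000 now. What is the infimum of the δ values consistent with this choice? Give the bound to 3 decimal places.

δ > 0.734

The preference means 17000 < δ^2·31543.
Hence δ^2 > 17000/31543 = 0.53895, and x ↦ x^(1/2) is increasing on (0,∞).
δ > 0.53895^(1/2) = 0.734.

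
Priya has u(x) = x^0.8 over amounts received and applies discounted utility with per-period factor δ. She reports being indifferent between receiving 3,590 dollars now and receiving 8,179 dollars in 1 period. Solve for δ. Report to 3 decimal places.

Indifference means u(3590) = δ · u(8179), so δ = u(3590)/u(8179).
Since u(x) = x^0.8, δ = (3590/8179)^0.8 = 0.43893^0.8 = 0.51751.

δ ≈ 0.518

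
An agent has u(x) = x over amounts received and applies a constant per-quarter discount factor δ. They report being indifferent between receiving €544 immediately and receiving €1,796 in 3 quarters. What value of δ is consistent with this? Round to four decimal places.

δ ≈ 0.6716

Indifference means u(544) = δ^3 · u(1796), so δ^3 = u(544)/u(1796).
With u(x) = x: δ^3 = 544/1796 = 0.30290.
Hence δ = (0.30290)^(1/3) = 0.671580.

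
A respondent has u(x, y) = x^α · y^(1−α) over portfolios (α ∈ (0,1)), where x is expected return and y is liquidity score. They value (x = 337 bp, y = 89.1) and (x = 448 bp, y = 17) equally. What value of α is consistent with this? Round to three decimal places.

α ≈ 0.853

The Cobb–Douglas utilities coincide, so 337^α·89.1^(1−α) = 448^α·17^(1−α).
(337/448)^α = (17/89.1)^(1−α); take logs: α·ln(337/448) = (1−α)·ln(17/89.1), i.e. α·-0.284710 = (1−α)·-1.656546.
With A = -0.284710 and B = -1.656546: α·A = (1−α)·B, so α = B/(A+B) = -1.656546/-1.941256 ≈ 0.853.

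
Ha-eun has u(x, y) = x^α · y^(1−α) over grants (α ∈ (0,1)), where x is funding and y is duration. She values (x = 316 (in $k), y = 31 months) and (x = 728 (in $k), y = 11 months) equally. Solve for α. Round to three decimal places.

α ≈ 0.554

Set the two utilities equal: 316^α·31^(1−α) = 728^α·11^(1−α).
Rearrange to (316/728)^α = (11/31)^(1−α) and take logs: α·-0.834559 = (1−α)·-1.036092.
With A = -0.834559 and B = -1.036092: α·A = (1−α)·B, so α = B/(A+B) = -1.036092/-1.870651 ≈ 0.554.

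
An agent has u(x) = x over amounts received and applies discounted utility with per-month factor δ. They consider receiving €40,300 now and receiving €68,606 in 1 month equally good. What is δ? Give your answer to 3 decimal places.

The payoff in 1 month is discounted by δ, so u(40300) = δ·u(68606) and δ = u(40300)/u(68606).
With u(x) = x: δ = 40300/68606 = 0.58741.

δ ≈ 0.587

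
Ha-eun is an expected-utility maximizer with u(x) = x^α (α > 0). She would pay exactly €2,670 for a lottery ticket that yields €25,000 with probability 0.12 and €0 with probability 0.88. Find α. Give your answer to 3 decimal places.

The lottery's expected utility is 0.12·u(25000) + 0.88·u(0) = 0.12·25000^α (since u(0) = 0 for α > 0).
Setting u(2670) equal to that: 2670^α = 0.12·25000^α ⇒ (2670/25000)^α = 0.12.
Take logs: α = ln 0.12 / ln(2670/25000) ≈ 0.94790.

α ≈ 0.948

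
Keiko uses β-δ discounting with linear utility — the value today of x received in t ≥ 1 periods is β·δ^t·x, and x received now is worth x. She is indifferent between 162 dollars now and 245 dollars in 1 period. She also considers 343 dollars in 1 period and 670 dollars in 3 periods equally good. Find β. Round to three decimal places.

β ≈ 0.924

Both payoffs in the second observation are in the future, so β drops out: δ^1·343 = δ^3·670 ⇒ δ^2 = 343/670 = 0.51194, so δ = 0.71550.
Now use the now-vs-future pair: 162 = β·δ·245 gives β = 162/(0.71550·245) ≈ 0.924.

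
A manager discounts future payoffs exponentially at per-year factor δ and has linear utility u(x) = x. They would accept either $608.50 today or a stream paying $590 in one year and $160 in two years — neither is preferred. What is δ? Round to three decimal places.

δ ≈ 0.840

Equating present values: 608.50 = 590δ + 160δ².
Rearranged: 160δ² + 590δ − 608.50 = 0.
By the quadratic formula (taking the positive root), δ = (−590 + √737540.00) / 320 ≈ 0.840.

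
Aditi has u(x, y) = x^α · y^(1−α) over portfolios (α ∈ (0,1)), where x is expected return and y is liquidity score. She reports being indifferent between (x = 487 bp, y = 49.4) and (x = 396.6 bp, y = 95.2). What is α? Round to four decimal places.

Indifference: 487^α · 49.4^(1−α) = 396.6^α · 95.2^(1−α).
Rearrange to (487/396.6)^α = (95.2/49.4)^(1−α) and take logs: α·0.2053359 = (1−α)·0.6560295.
So α/(1−α) = (0.6560295)/(0.2053359) = 3.1949089, and α = 3.1949089/4.1949089 ≈ 0.7616.

α ≈ 0.7616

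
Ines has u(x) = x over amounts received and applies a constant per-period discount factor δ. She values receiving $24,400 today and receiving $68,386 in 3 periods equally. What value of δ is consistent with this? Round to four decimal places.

δ ≈ 0.7093

Indifference means u(24400) = δ^3 · u(68386), so δ^3 = u(24400)/u(68386).
With u(x) = x: δ^3 = 24400/68386 = 0.35680.
Hence δ = (0.35680)^(1/3) = 0.709263.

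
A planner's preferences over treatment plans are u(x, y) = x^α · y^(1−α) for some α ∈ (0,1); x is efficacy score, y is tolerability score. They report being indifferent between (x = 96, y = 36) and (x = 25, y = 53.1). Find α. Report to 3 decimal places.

α ≈ 0.224

The Cobb–Douglas utilities coincide, so 96^α·36^(1−α) = 25^α·53.1^(1−α).
Rearrange to (96/25)^α = (53.1/36)^(1−α) and take logs: α·1.345472 = (1−α)·0.388658.
Thus α·(1.734130) = 0.388658, so α = 0.388658/1.734130 ≈ 0.224.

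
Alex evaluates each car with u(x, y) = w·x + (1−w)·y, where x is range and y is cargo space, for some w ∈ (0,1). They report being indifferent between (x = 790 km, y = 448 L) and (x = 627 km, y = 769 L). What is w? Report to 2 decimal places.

w = 0.66

Indifference: w·790 + (1−w)·448 = w·627 + (1−w)·769.
Rearranging, 163·w − 321·(1−w) = 0.
Hence w = 321/(163+321) = 321/484 = 0.66.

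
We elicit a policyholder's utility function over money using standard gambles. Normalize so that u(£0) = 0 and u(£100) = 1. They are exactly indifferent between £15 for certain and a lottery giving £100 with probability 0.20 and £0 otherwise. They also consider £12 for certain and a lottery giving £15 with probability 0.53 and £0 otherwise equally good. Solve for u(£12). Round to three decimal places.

The first gamble pins u(£15): it must equal 0.20·1 + 0.80·0 = 0.20.
The second indifference gives u(£12) = 0.53·u(£15) + 0.47·u(£0) = 0.53·0.20 + 0.47·0.00 = 0.1060.

0.106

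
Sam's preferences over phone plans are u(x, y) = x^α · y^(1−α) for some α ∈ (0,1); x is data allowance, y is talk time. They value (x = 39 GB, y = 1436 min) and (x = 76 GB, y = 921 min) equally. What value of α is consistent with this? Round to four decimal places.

α ≈ 0.3997

Indifference: 39^α · 1436^(1−α) = 76^α · 921^(1−α).
(39/76)^α = (921/1436)^(1−α); take logs: α·ln(39/76) = (1−α)·ln(921/1436), i.e. α·-0.6671717 = (1−α)·-0.4441567.
With A = -0.6671717 and B = -0.4441567: α·A = (1−α)·B, so α = B/(A+B) = -0.4441567/-1.1113284 ≈ 0.3997.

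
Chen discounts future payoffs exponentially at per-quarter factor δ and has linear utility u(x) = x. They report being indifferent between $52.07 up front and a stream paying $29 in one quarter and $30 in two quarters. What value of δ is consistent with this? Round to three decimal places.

Equating present values: 52.07 = 29δ + 30δ².
Rearranged: 30δ² + 29δ − 52.07 = 0.
By the quadratic formula (taking the positive root), δ = (−29 + √7089.40) / 60 ≈ 0.920.

δ ≈ 0.920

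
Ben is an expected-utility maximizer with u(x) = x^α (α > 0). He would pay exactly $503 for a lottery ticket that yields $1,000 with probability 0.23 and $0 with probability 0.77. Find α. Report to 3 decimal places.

Since u(0) = 0, the lottery's EU is 0.23·1000^α.
Equating: 503^α = 0.23·1000^α, i.e. 0.5030^α = 0.23.
α = ln(0.23) / ln(503/1000) = -1.469676/-0.687165 ≈ 2.139.

α ≈ 2.139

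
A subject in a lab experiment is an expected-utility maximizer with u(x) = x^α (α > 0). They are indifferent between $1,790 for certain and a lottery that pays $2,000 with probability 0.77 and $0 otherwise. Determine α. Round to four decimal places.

α ≈ 2.3561

Since u(0) = 0, the lottery's EU is 0.77·2000^α.
Setting u(1790) equal to that: 1790^α = 0.77·2000^α ⇒ (1790/2000)^α = 0.77.
α = ln(0.77) / ln(1790/2000) = -0.2613648/-0.1109316 ≈ 2.3561.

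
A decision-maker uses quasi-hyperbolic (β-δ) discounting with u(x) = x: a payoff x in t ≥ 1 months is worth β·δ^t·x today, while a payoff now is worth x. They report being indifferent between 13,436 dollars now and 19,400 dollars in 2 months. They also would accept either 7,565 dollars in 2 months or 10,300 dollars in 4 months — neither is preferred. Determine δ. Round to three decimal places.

The second indifference involves only future payoffs, so β cancels: β·δ^2·7565 = β·δ^4·10300, giving δ^2 = 7565/10300 = 0.73447, so δ = 0.85701.

δ ≈ 0.857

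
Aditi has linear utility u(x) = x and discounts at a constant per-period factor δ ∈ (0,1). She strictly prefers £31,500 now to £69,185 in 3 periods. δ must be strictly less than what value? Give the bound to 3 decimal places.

δ < 0.769

The preference means 31500 > δ^3·69185.
Hence δ^3 < 31500/69185 = 0.45530, and x ↦ x^(1/3) is increasing on (0,∞).
δ < (31500/69185)^(1/3) ≈ 0.769.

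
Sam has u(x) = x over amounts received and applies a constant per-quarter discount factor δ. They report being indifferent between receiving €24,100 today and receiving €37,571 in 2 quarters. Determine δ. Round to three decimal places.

Equating discounted utilities: u(24100) = δ^2·u(37571) ⇒ δ^2 = u(24100)/u(37571).
With u(x) = x: δ^2 = 24100/37571 = 0.64145.
Taking the square root: δ = 0.64145^(1/2) ≈ 0.801.

δ ≈ 0.801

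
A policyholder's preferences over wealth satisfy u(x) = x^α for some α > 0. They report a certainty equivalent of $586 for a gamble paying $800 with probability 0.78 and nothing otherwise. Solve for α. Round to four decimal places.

Since u(0) = 0, the lottery's EU is 0.78·800^α.
Equating: 586^α = 0.78·800^α, i.e. 0.7325^α = 0.78.
Take logs: α = ln 0.78 / ln(586/800) ≈ 0.798162.

α ≈ 0.7982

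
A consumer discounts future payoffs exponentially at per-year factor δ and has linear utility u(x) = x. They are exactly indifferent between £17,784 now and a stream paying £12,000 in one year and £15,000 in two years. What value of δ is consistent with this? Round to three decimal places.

δ ≈ 0.760

Present value of the stream is 12000·δ + 15000·δ². Indifference gives 12000δ + 15000δ² = 17784.
Rearranged: 15000δ² + 12000δ − 17784 = 0.
δ = (−12000 + √(12000² + 4·15000·17784)) / (2·15000) = (−12000 + √1211040000.00) / 30000 ≈ 0.760.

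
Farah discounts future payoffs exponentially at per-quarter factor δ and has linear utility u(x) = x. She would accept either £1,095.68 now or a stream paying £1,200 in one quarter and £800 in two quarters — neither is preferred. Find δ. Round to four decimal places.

Equating present values: 1095.68 = 1200δ + 800δ².
Rearranged: 800δ² + 1200δ − 1095.68 = 0.
The positive root is δ = [−1200 + √(1200² + 4·800·1095.68)] / (2·800) = (−1200 + 2224.000)/1600 ≈ 0.6400.

δ ≈ 0.6400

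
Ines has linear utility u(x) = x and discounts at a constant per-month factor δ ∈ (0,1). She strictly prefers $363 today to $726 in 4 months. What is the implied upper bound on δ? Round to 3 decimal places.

δ < 0.841

Comparing present values: 363 > δ^4·726.
So δ^4 < 363/726 = 0.50000; taking the 4th root of both positive sides preserves the inequality.
δ < (363/726)^(1/4) ≈ 0.841.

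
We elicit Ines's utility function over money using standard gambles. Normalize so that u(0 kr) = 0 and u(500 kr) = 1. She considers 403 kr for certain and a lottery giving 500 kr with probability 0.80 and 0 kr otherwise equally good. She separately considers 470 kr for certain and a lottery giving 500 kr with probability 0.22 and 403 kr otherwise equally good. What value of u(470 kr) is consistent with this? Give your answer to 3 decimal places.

First, u(403 kr) = 0.80·u(500 kr) + 0.20·u(0 kr) = 0.80.
The second indifference gives u(470 kr) = 0.22·u(500 kr) + 0.78·u(403 kr) = 0.22·1.00 + 0.78·0.80 = 0.8440.

0.844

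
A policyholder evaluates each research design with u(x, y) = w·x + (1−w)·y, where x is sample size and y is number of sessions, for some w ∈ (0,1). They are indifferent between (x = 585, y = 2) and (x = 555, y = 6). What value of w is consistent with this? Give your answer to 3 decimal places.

Equating utilities: w·585 + (1−w)·2 = w·555 + (1−w)·6.
w·(585−555) = (1−w)·(6−2), i.e. w·30 = (1−w)·4.
Hence w = 4/(30+4) = 4/34 = 0.118.

w = 0.118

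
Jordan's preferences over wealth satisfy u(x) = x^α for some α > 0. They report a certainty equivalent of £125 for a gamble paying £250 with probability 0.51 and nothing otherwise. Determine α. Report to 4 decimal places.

Since u(0) = 0, the lottery's EU is 0.51·250^α.
Indifference: 125^α = 0.51·250^α, so (125/250)^α = 0.51.
Taking logs: α·ln(125/250) = ln(0.51), so α = -0.6733446 / -0.6931472 ≈ 0.9714.

α ≈ 0.9714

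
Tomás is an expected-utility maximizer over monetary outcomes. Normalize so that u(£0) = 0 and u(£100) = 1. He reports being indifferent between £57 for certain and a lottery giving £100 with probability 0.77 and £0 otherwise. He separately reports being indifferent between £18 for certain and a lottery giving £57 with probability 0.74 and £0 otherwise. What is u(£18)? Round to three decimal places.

First, u(£57) = 0.77·u(£100) + 0.23·u(£0) = 0.77.
Then u(£18) = 0.74·u(£57) + 0.26·u(£0) = 0.74·0.77 + 0.26·0.00 = 0.5698.

0.570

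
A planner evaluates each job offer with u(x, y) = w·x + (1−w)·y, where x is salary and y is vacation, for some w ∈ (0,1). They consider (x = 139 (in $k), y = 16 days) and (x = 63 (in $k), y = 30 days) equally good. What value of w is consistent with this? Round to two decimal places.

w = 0.16

Indifference: w·139 + (1−w)·16 = w·63 + (1−w)·30.
Rearranging, 76·w − 14·(1−w) = 0.
Hence w = 14/(76+14) = 14/90 = 0.16.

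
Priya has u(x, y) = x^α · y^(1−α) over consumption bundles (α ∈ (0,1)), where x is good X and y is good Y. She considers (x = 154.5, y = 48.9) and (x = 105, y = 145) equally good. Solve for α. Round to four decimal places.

Indifference: 154.5^α · 48.9^(1−α) = 105^α · 145^(1−α).
Rearrange to (154.5/105)^α = (145/48.9)^(1−α) and take logs: α·0.3862337 = (1−α)·1.0869563.
With A = 0.3862337 and B = 1.0869563: α·A = (1−α)·B, so α = B/(A+B) = 1.0869563/1.4731900 ≈ 0.7378.

α ≈ 0.7378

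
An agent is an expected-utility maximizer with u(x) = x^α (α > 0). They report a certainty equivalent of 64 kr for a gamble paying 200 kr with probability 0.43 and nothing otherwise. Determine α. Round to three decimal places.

α ≈ 0.741

The lottery's expected utility is 0.43·u(200) + 0.57·u(0) = 0.43·200^α (since u(0) = 0 for α > 0).
Equating: 64^α = 0.43·200^α, i.e. 0.3200^α = 0.43.
Taking logs: α·ln(64/200) = ln(0.43), so α = -0.843970 / -1.139434 ≈ 0.741.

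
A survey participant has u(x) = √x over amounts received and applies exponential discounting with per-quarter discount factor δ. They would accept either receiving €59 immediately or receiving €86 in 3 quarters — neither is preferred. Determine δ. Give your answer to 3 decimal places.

Equating discounted utilities: u(59) = δ^3·u(86) ⇒ δ^3 = u(59)/u(86).
Since u(x) = √x, δ^3 = √(59/86) = 0.82828.
Taking the cube root: δ = 0.82828^(1/3) ≈ 0.939.

δ ≈ 0.939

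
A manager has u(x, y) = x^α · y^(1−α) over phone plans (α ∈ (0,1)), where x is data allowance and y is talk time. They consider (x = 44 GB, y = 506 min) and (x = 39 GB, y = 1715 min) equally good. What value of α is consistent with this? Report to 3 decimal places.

Indifference: 44^α · 506^(1−α) = 39^α · 1715^(1−α).
Taking logs: α·ln 44 + (1−α)·ln 506 = α·ln 39 + (1−α)·ln 1715, i.e. α·0.120628 = (1−α)·1.220632.
Thus α·(1.341260) = 1.220632, so α = 1.220632/1.341260 ≈ 0.910.

α ≈ 0.910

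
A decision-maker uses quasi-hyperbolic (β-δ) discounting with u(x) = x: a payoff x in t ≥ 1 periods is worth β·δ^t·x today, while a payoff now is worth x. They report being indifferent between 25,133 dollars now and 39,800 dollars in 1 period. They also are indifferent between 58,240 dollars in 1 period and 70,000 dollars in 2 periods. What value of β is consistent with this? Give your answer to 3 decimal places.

β ≈ 0.759

Both payoffs in the second observation are in the future, so β drops out: δ^1·58240 = δ^2·70000 ⇒ δ = 58240/70000 = 0.83200.
The first indifference: 25133 = β·δ·39800, so β = 25133/(δ·39800) = 25133/(0.83200·39800) ≈ 0.759.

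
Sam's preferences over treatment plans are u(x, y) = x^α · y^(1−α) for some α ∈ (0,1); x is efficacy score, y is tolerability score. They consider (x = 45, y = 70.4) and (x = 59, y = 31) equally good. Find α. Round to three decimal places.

Set the two utilities equal: 45^α·70.4^(1−α) = 59^α·31^(1−α).
Taking logs: α·ln 45 + (1−α)·ln 70.4 = α·ln 59 + (1−α)·ln 31, i.e. α·-0.270875 = (1−α)·-0.820206.
Thus α·(-1.091081) = -0.820206, so α = -0.820206/-1.091081 ≈ 0.752.

α ≈ 0.752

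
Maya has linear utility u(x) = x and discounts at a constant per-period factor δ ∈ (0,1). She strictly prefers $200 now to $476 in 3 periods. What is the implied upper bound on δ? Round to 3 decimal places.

Comparing present values: 200 > δ^3·476.
So δ^3 < 200/476 = 0.42017; taking the cube root of both positive sides preserves the inequality.
δ < (200/476)^(1/3) ≈ 0.749.

δ < 0.749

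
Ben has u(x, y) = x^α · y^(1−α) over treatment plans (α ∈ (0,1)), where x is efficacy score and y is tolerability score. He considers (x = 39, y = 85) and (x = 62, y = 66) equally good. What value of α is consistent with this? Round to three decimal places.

α ≈ 0.353

The Cobb–Douglas utilities coincide, so 39^α·85^(1−α) = 62^α·66^(1−α).
Taking logs: α·ln 39 + (1−α)·ln 85 = α·ln 62 + (1−α)·ln 66, i.e. α·-0.463573 = (1−α)·-0.252997.
With A = -0.463573 and B = -0.252997: α·A = (1−α)·B, so α = B/(A+B) = -0.252997/-0.716570 ≈ 0.353.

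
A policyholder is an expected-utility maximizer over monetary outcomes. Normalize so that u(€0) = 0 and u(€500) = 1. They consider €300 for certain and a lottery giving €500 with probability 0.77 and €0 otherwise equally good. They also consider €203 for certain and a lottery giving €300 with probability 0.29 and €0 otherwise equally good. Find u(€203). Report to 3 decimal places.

From the first indifference, u(€300) = 0.77·u(€500) + 0.23·u(€0) = 0.77·1 + 0.23·0 = 0.77.
Then u(€203) = 0.29·u(€300) + 0.71·u(€0) = 0.29·0.77 + 0.71·0.00 = 0.2233.

0.223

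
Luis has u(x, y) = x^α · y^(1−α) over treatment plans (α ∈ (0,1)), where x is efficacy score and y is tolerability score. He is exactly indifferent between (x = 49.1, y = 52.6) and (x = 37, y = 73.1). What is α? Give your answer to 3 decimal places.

α ≈ 0.538

Set the two utilities equal: 49.1^α·52.6^(1−α) = 37^α·73.1^(1−α).
Taking logs: α·ln 49.1 + (1−α)·ln 52.6 = α·ln 37 + (1−α)·ln 73.1, i.e. α·0.282941 = (1−α)·0.329112.
With A = 0.282941 and B = 0.329112: α·A = (1−α)·B, so α = B/(A+B) = 0.329112/0.612053 ≈ 0.538.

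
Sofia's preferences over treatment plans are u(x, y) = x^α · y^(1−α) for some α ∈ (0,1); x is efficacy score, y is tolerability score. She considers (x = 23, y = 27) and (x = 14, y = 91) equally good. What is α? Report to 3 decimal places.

The Cobb–Douglas utilities coincide, so 23^α·27^(1−α) = 14^α·91^(1−α).
Taking logs: α·ln 23 + (1−α)·ln 27 = α·ln 14 + (1−α)·ln 91, i.e. α·0.496437 = (1−α)·1.215023.
So α/(1−α) = (1.215023)/(0.496437) = 2.447487, and α = 2.447487/3.447487 ≈ 0.710.

α ≈ 0.710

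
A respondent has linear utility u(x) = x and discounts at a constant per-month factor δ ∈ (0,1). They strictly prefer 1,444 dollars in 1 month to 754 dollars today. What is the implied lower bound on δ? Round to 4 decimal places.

The preference means 754 < δ·1444.
So δ > 754/1444 = 0.52216.

δ > 0.5222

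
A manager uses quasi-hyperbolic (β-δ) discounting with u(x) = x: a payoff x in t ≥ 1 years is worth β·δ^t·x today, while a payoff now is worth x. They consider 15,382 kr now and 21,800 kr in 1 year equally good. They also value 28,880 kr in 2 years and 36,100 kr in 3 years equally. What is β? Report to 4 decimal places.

The second indifference involves only future payoffs, so β cancels: β·δ^2·28880 = β·δ^3·36100, giving δ = 28880/36100 = 0.80000.
Now use the now-vs-future pair: 15382 = β·δ·21800 gives β = 15382/(0.80000·21800) ≈ 0.8820.

β ≈ 0.8820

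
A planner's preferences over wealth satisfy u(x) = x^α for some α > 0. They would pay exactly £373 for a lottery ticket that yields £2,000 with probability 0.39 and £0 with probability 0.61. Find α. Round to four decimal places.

The lottery's expected utility is 0.39·u(2000) + 0.61·u(0) = 0.39·2000^α (since u(0) = 0 for α > 0).
Indifference: 373^α = 0.39·2000^α, so (373/2000)^α = 0.39.
Take logs: α = ln 0.39 / ln(373/2000) ≈ 0.560707.

α ≈ 0.5607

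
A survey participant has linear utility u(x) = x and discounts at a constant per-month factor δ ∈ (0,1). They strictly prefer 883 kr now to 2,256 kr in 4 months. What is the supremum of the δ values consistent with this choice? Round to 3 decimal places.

δ < 0.791

Comparing present values: 883 > δ^4·2256.
Hence δ^4 < 883/2256 = 0.39140, and x ↦ x^(1/4) is increasing on (0,∞).
δ < (883/2256)^(1/4) ≈ 0.791.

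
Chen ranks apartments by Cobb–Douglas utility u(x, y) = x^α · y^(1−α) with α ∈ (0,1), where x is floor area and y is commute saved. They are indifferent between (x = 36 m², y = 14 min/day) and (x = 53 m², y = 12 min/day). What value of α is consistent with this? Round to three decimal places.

Indifference: 36^α · 14^(1−α) = 53^α · 12^(1−α).
Taking logs: α·ln 36 + (1−α)·ln 14 = α·ln 53 + (1−α)·ln 12, i.e. α·-0.386773 = (1−α)·-0.154151.
So α/(1−α) = (-0.154151)/(-0.386773) = 0.398557, and α = 0.398557/1.398557 ≈ 0.285.

α ≈ 0.285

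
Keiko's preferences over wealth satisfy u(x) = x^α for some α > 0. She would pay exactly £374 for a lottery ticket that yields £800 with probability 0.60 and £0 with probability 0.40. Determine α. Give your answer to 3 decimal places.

The lottery's expected utility is 0.60·u(800) + 0.40·u(0) = 0.60·800^α (since u(0) = 0 for α > 0).
Equating: 374^α = 0.60·800^α, i.e. 0.4675^α = 0.60.
Take logs: α = ln 0.60 / ln(374/800) ≈ 0.67182.

α ≈ 0.672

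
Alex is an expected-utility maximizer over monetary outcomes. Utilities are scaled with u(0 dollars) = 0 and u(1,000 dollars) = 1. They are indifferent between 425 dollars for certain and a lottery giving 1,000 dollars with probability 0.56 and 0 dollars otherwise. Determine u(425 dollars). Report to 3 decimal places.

0.560

By the standard-gamble method, u(425 dollars) is just the indifference probability on the best outcome: 0.56.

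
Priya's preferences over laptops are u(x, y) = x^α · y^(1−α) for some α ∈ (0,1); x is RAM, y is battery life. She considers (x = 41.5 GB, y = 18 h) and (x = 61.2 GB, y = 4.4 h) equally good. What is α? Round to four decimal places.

α ≈ 0.7839

Set the two utilities equal: 41.5^α·18^(1−α) = 61.2^α·4.4^(1−α).
Taking logs: α·ln 41.5 + (1−α)·ln 18 = α·ln 61.2 + (1−α)·ln 4.4, i.e. α·-0.3884538 = (1−α)·-1.4087672.
So α/(1−α) = (-1.4087672)/(-0.3884538) = 3.6266017, and α = 3.6266017/4.6266017 ≈ 0.7839.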